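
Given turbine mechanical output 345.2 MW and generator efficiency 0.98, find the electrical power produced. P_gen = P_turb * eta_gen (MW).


P_gen = 345.2 * 0.98 = 338.2960 MW


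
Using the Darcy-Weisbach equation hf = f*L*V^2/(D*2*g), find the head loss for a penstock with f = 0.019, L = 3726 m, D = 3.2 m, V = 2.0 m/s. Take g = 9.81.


hf = 0.019 * 3726 * 2.0^2 / (3.2 * 2 * 9.81) = 4.5103 m


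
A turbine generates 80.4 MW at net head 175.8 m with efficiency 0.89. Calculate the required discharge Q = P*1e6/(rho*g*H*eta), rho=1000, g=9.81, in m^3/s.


Q = 80.4 * 1e6 / (1000 * 9.81 * 175.8 * 0.89) = 52.3815 m^3/s


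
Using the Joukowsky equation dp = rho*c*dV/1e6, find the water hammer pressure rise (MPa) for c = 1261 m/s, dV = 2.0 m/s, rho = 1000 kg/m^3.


dp = 1000 * 1261 * 2.0 / 1e6 = 2.5220 MPa


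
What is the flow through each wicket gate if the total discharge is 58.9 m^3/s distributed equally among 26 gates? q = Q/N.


q = 58.9 / 26 = 2.2654 m^3/s


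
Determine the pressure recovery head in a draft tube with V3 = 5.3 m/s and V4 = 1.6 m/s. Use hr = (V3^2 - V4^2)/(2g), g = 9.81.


hr = (5.3^2 - 1.6^2) / (2*9.81) = 1.3012 m


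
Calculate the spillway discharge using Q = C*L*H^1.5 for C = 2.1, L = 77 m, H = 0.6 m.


Q = 2.1 * 77 * 0.6^1.5 = 75.1514 m^3/s


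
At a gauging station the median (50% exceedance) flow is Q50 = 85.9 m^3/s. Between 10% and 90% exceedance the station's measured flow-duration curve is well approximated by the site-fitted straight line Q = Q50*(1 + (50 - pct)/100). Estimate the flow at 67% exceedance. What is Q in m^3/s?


Q = 85.9 * (1 + (50 - 67)/100) = 71.2970 m^3/s


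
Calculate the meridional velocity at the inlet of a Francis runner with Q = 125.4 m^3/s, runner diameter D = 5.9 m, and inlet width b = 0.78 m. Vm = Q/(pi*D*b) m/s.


Vm = 125.4 / (pi * 5.9 * 0.78) = 8.6736 m/s


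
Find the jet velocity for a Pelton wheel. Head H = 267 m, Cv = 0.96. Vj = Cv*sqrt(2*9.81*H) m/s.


Vj = 0.96 * sqrt(2*9.81*267) = 69.4826 m/s


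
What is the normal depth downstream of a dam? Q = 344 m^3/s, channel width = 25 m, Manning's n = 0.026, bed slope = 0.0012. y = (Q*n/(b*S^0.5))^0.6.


y = (344 * 0.026 / (25 * 0.0012^0.5))^0.6 = 4.0588 m


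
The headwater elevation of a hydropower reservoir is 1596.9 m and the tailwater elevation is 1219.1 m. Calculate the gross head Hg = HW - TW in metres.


Hg = 1596.9 - 1219.1 = 377.8000 m


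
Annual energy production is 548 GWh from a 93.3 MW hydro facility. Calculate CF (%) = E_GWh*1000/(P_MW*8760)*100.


CF = 548 * 1000 / (93.3 * 8760) * 100 = 67.0494 %


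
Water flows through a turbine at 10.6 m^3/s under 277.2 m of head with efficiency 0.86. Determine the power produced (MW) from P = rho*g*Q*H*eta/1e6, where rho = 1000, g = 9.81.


P = 1000 * 9.81 * 10.6 * 277.2 * 0.86 / 1e6 = 24.7894 MW


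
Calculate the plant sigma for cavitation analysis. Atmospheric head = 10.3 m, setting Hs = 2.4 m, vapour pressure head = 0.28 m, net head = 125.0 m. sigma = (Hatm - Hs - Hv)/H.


sigma = (10.3 - 2.4 - 0.28) / 125.0 = 0.0610


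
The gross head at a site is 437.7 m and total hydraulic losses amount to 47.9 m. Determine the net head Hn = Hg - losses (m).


Hn = 437.7 - 47.9 = 389.8000 m


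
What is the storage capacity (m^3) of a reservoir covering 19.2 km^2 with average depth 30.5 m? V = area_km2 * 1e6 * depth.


V = 19.2 * 1e6 * 30.5 = 5.8560e+08 m^3


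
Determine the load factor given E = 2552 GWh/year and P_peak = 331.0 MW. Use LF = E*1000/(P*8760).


LF = 2552 * 1000 / (331.0 * 8760) = 0.8801


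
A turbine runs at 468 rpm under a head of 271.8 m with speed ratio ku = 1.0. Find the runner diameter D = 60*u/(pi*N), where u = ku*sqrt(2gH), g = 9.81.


u = 1.0 * sqrt(2*9.81*271.8) = 73.0254 m/s
D = 60 * 73.0254 / (pi * 468) = 2.9801 m


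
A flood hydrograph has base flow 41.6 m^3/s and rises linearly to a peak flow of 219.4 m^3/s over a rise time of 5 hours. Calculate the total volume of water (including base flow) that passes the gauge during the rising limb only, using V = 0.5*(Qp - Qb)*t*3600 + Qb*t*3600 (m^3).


V = 0.5*(219.4 - 41.6)*5*3600 + 41.6*5*3600 = 2.3490e+06 m^3


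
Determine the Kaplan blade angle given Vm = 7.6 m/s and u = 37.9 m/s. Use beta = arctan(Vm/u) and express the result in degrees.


beta = arctan(7.6 / 37.9) = 11.3390 degrees


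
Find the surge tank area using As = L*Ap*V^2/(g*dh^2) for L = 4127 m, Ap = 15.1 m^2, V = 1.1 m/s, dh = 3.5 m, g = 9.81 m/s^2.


As = 4127 * 15.1 * 1.1^2 / (9.81 * 3.5^2) = 627.4682 m^2


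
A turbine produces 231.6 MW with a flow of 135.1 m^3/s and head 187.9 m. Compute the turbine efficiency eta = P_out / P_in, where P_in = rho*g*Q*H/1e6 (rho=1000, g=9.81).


P_in = 1000 * 9.81 * 135.1 * 187.9 / 1e6 = 249.0297 MW
eta = 231.6 / 249.0297 = 0.9300


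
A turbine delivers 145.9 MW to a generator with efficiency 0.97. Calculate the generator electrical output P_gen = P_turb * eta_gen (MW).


P_gen = 145.9 * 0.97 = 141.5230 MW


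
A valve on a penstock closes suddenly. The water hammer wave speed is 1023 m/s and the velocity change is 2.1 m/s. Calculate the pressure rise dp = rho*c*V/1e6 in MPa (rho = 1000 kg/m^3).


dp = 1000 * 1023 * 2.1 / 1e6 = 2.1483 MPa


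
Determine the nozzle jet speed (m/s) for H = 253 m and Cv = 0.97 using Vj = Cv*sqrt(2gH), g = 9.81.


Vj = 0.97 * sqrt(2*9.81*253) = 68.3410 m/s


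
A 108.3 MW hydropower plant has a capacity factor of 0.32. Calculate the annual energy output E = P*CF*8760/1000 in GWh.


E = 108.3 * 0.32 * 8760 / 1000 = 303.5866 GWh


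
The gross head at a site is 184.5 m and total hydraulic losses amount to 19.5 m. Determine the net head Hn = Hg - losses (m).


Hn = 184.5 - 19.5 = 165.0000 m


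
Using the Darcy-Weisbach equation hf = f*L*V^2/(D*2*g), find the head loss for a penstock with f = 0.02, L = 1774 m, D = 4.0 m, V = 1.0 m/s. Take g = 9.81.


hf = 0.02 * 1774 * 1.0^2 / (4.0 * 2 * 9.81) = 0.4521 m


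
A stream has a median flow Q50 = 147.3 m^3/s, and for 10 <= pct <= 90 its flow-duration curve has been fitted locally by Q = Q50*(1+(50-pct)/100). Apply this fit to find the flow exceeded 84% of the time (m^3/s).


Q = 147.3 * (1 + (50 - 84)/100) = 97.2180 m^3/s


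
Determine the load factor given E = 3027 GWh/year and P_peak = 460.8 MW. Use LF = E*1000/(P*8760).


LF = 3027 * 1000 / (460.8 * 8760) = 0.7499


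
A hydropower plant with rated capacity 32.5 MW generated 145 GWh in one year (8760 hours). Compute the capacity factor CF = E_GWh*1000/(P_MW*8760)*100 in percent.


CF = 145 * 1000 / (32.5 * 8760) * 100 = 50.9308 %


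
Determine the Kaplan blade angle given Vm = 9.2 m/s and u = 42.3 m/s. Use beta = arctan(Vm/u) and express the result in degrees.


beta = arctan(9.2 / 42.3) = 12.2704 degrees


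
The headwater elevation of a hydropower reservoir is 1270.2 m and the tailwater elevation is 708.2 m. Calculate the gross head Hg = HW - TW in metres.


Hg = 1270.2 - 708.2 = 562.0000 m


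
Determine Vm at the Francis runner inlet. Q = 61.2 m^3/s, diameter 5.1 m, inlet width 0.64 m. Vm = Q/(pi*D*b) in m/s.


Vm = 61.2 / (pi * 5.1 * 0.64) = 5.9683 m/s


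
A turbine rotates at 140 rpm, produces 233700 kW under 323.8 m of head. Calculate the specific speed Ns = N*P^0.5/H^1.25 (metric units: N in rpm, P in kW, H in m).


Ns = 140 * 233700^0.5 / 323.8^1.25 = 49.2733


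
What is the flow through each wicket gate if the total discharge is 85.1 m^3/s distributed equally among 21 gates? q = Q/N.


q = 85.1 / 21 = 4.0524 m^3/s


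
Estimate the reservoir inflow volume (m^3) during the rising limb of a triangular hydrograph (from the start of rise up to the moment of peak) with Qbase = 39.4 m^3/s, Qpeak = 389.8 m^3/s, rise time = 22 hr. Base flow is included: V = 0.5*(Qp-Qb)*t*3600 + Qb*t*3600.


V = 0.5*(389.8 - 39.4)*22*3600 + 39.4*22*3600 = 1.6996e+07 m^3


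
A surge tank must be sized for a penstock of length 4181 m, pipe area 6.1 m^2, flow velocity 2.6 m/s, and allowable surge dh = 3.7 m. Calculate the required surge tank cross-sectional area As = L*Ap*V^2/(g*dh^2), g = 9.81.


As = 4181 * 6.1 * 2.6^2 / (9.81 * 3.7^2) = 1283.7612 m^2


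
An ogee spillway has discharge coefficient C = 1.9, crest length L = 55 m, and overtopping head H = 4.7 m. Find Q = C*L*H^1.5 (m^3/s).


Q = 1.9 * 55 * 4.7^1.5 = 1064.7878 m^3/s


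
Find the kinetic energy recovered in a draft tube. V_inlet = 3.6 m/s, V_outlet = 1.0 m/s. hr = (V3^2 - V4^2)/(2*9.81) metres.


hr = (3.6^2 - 1.0^2) / (2*9.81) = 0.6096 m


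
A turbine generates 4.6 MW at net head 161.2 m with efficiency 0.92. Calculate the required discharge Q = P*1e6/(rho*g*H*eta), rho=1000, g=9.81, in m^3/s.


Q = 4.6 * 1e6 / (1000 * 9.81 * 161.2 * 0.92) = 3.1618 m^3/s


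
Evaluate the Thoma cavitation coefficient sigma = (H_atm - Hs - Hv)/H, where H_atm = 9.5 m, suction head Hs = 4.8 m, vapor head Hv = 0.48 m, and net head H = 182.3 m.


sigma = (9.5 - 4.8 - 0.48) / 182.3 = 0.0231


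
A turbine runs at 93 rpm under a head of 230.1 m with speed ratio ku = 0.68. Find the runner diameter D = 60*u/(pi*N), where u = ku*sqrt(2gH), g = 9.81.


u = 0.68 * sqrt(2*9.81*230.1) = 45.6895 m/s
D = 60 * 45.6895 / (pi * 93) = 9.3829 m


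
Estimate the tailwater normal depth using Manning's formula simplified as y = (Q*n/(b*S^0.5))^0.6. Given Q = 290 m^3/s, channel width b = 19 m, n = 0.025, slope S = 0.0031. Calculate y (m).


y = (290 * 0.025 / (19 * 0.0031^0.5))^0.6 = 3.1735 m


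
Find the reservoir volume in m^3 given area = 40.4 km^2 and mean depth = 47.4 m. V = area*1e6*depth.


V = 40.4 * 1e6 * 47.4 = 1.9150e+09 m^3


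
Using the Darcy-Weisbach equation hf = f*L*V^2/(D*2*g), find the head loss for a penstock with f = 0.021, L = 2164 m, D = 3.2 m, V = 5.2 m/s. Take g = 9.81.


hf = 0.021 * 2164 * 5.2^2 / (3.2 * 2 * 9.81) = 19.5720 m


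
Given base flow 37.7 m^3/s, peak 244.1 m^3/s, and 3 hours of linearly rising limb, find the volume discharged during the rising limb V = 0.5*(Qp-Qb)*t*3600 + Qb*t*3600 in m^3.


V = 0.5*(244.1 - 37.7)*3*3600 + 37.7*3*3600 = 1.5217e+06 m^3


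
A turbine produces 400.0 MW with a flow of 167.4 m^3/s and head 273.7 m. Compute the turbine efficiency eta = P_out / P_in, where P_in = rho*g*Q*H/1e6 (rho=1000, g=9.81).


P_in = 1000 * 9.81 * 167.4 * 273.7 / 1e6 = 449.4685 MW
eta = 400.0 / 449.4685 = 0.8899


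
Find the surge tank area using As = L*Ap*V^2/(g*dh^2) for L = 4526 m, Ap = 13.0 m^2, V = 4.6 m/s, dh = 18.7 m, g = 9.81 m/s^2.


As = 4526 * 13.0 * 4.6^2 / (9.81 * 18.7^2) = 362.9287 m^2


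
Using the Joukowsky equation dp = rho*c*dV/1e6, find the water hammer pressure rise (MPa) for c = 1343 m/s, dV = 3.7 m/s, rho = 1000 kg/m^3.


dp = 1000 * 1343 * 3.7 / 1e6 = 4.9691 MPa


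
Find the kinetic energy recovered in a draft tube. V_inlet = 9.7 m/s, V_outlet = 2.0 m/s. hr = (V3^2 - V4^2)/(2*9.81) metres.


hr = (9.7^2 - 2.0^2) / (2*9.81) = 4.5917 m


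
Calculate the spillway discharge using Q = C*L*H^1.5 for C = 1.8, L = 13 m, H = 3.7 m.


Q = 1.8 * 13 * 3.7^1.5 = 166.5400 m^3/s


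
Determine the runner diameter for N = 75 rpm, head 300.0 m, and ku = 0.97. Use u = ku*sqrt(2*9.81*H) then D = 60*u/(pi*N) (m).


u = 0.97 * sqrt(2*9.81*300.0) = 74.4187 m/s
D = 60 * 74.4187 / (pi * 75) = 18.9506 m


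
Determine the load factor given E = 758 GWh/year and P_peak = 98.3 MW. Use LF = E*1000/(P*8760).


LF = 758 * 1000 / (98.3 * 8760) = 0.8803


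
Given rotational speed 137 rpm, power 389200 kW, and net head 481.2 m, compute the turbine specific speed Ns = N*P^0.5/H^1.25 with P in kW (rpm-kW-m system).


Ns = 137 * 389200^0.5 / 481.2^1.25 = 37.9228


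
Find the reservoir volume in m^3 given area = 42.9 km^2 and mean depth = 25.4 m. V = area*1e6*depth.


V = 42.9 * 1e6 * 25.4 = 1.0897e+09 m^3


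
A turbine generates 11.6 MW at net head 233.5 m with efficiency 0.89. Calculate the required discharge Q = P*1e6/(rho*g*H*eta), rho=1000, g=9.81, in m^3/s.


Q = 11.6 * 1e6 / (1000 * 9.81 * 233.5 * 0.89) = 5.6900 m^3/s


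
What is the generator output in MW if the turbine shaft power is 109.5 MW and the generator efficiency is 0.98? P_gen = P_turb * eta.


P_gen = 109.5 * 0.98 = 107.3100 MW


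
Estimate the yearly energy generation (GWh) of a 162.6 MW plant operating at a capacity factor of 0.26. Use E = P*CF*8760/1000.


E = 162.6 * 0.26 * 8760 / 1000 = 370.3378 GWh


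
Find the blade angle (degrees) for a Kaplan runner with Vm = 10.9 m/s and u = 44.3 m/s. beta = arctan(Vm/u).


beta = arctan(10.9 / 44.3) = 13.8230 degrees


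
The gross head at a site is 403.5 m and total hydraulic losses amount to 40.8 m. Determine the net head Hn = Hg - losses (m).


Hn = 403.5 - 40.8 = 362.7000 m


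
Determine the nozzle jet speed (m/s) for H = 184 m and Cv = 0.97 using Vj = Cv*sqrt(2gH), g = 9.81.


Vj = 0.97 * sqrt(2*9.81*184) = 58.2814 m/s


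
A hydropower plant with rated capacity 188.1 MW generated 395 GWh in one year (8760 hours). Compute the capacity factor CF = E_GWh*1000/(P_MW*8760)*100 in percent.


CF = 395 * 1000 / (188.1 * 8760) * 100 = 23.9720 %


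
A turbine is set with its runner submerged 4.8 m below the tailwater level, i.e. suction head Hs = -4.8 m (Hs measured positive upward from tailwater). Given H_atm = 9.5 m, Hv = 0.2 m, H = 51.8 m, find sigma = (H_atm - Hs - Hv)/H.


sigma = (9.5 - (-4.8) - 0.2) / 51.8 = 0.2722


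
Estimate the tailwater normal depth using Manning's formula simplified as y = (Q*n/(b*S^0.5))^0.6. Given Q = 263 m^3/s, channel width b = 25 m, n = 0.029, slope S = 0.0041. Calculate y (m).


y = (263 * 0.029 / (25 * 0.0041^0.5))^0.6 = 2.5516 m


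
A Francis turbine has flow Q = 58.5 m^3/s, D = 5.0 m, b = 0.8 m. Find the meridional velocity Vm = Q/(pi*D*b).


Vm = 58.5 / (pi * 5.0 * 0.8) = 4.6553 m/s


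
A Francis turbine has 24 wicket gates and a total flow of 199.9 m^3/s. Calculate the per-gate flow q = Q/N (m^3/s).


q = 199.9 / 24 = 8.3292 m^3/s


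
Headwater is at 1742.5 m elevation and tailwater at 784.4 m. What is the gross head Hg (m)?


Hg = 1742.5 - 784.4 = 958.1000 m


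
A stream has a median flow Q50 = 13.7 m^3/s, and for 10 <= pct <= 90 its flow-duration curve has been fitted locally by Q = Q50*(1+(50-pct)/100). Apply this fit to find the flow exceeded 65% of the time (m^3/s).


Q = 13.7 * (1 + (50 - 65)/100) = 11.6450 m^3/s


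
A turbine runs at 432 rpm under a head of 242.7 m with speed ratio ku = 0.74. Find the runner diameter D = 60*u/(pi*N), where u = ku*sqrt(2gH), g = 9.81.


u = 0.74 * sqrt(2*9.81*242.7) = 51.0642 m/s
D = 60 * 51.0642 / (pi * 432) = 2.2575 m


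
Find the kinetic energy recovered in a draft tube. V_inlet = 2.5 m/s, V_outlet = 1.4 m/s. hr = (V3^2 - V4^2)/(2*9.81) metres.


hr = (2.5^2 - 1.4^2) / (2*9.81) = 0.2187 m


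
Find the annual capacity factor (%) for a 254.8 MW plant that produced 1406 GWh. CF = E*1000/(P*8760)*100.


CF = 1406 * 1000 / (254.8 * 8760) * 100 = 62.9915 %


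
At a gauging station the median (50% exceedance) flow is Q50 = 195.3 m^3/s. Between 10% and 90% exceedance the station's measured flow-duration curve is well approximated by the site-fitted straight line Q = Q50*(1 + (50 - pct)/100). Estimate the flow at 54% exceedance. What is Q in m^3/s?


Q = 195.3 * (1 + (50 - 54)/100) = 187.4880 m^3/s


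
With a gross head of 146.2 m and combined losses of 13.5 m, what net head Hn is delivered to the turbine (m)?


Hn = 146.2 - 13.5 = 132.7000 m


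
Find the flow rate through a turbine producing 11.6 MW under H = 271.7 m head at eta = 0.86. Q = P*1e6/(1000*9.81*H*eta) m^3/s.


Q = 11.6 * 1e6 / (1000 * 9.81 * 271.7 * 0.86) = 5.0606 m^3/s


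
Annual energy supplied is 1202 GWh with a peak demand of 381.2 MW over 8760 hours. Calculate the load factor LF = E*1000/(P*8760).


LF = 1202 * 1000 / (381.2 * 8760) = 0.3600


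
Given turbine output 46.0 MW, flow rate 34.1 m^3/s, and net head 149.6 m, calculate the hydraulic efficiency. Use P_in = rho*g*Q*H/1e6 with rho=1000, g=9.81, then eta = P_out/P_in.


P_in = 1000 * 9.81 * 34.1 * 149.6 / 1e6 = 50.0443 MW
eta = 46.0 / 50.0443 = 0.9192


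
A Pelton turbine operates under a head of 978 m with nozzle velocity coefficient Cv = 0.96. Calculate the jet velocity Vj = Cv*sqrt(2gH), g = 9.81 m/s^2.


Vj = 0.96 * sqrt(2*9.81*978) = 132.9812 m/s


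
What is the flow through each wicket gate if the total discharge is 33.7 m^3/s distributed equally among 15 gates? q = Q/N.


q = 33.7 / 15 = 2.2467 m^3/s


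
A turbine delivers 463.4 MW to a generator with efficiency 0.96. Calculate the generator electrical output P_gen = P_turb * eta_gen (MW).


P_gen = 463.4 * 0.96 = 444.8640 MW


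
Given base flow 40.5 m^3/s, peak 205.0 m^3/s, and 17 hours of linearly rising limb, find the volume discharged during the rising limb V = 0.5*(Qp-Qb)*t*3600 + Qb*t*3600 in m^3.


V = 0.5*(205.0 - 40.5)*17*3600 + 40.5*17*3600 = 7.5123e+06 m^3


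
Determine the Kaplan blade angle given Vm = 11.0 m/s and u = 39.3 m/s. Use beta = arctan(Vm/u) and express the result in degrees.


beta = arctan(11.0 / 39.3) = 15.6368 degrees


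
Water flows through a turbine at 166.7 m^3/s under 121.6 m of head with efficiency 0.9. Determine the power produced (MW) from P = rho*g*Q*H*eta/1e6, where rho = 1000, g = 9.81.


P = 1000 * 9.81 * 166.7 * 121.6 * 0.9 / 1e6 = 178.9702 MW


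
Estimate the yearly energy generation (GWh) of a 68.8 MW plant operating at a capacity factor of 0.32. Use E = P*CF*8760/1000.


E = 68.8 * 0.32 * 8760 / 1000 = 192.8602 GWh


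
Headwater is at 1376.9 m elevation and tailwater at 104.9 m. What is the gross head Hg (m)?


Hg = 1376.9 - 104.9 = 1272.0000 m


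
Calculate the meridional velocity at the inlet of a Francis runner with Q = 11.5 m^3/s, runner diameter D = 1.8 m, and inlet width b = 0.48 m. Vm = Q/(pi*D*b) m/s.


Vm = 11.5 / (pi * 1.8 * 0.48) = 4.2368 m/s


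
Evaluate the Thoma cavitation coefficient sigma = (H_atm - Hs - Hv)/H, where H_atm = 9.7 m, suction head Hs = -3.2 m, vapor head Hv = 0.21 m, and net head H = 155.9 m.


sigma = (9.7 - (-3.2) - 0.21) / 155.9 = 0.0814


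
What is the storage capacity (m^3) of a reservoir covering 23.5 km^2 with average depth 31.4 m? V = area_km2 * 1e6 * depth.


V = 23.5 * 1e6 * 31.4 = 7.3790e+08 m^3


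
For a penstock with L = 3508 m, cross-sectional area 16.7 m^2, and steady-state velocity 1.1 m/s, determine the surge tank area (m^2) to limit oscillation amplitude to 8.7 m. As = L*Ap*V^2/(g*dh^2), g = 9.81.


As = 3508 * 16.7 * 1.1^2 / (9.81 * 8.7^2) = 95.4671 m^2


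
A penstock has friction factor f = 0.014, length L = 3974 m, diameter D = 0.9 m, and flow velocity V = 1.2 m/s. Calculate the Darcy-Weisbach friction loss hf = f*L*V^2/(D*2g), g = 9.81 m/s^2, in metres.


hf = 0.014 * 3974 * 1.2^2 / (0.9 * 2 * 9.81) = 4.5371 m


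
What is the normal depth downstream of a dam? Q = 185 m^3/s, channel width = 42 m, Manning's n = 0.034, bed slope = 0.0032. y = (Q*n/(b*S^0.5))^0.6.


y = (185 * 0.034 / (42 * 0.0032^0.5))^0.6 = 1.7935 m


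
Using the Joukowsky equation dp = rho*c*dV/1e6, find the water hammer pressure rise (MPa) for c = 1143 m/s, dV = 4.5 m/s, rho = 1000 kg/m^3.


dp = 1000 * 1143 * 4.5 / 1e6 = 5.1435 MPa


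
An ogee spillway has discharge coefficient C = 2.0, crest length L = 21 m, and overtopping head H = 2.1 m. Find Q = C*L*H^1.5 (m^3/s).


Q = 2.0 * 21 * 2.1^1.5 = 127.8139 m^3/s


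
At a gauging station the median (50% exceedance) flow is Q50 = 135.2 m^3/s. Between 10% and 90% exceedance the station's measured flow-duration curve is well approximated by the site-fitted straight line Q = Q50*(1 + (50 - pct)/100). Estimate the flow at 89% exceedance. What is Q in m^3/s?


Q = 135.2 * (1 + (50 - 89)/100) = 82.4720 m^3/s


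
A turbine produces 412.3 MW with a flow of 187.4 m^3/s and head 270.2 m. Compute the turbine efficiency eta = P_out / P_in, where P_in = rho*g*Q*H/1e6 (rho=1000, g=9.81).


P_in = 1000 * 9.81 * 187.4 * 270.2 / 1e6 = 496.7341 MW
eta = 412.3 / 496.7341 = 0.8300


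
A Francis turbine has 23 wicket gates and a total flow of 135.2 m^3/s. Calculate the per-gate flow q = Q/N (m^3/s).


q = 135.2 / 23 = 5.8783 m^3/s


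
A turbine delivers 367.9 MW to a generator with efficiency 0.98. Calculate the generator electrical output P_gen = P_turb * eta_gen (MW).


P_gen = 367.9 * 0.98 = 360.5420 MW


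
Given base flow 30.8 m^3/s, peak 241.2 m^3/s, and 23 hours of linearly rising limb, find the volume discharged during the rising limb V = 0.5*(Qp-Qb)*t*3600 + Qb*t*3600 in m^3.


V = 0.5*(241.2 - 30.8)*23*3600 + 30.8*23*3600 = 1.1261e+07 m^3


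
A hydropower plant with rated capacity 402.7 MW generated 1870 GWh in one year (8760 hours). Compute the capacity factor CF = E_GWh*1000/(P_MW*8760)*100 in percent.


CF = 1870 * 1000 / (402.7 * 8760) * 100 = 53.0098 %


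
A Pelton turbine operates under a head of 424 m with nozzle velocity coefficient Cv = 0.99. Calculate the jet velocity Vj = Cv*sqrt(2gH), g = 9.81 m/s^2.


Vj = 0.99 * sqrt(2*9.81*424) = 90.2958 m/s


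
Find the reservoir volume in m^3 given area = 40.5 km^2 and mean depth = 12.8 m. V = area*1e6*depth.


V = 40.5 * 1e6 * 12.8 = 5.1840e+08 m^3


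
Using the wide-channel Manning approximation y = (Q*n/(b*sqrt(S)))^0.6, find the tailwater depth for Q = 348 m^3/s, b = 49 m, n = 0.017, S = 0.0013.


y = (348 * 0.017 / (49 * 0.0013^0.5))^0.6 = 2.0650 m


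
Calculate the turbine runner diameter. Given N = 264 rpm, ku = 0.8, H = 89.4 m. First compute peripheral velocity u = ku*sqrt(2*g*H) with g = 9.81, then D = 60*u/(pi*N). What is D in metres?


u = 0.8 * sqrt(2*9.81*89.4) = 33.5049 m/s
D = 60 * 33.5049 / (pi * 264) = 2.4238 m


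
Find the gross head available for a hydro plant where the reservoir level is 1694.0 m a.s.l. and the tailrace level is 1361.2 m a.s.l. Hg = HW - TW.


Hg = 1694.0 - 1361.2 = 332.8000 m


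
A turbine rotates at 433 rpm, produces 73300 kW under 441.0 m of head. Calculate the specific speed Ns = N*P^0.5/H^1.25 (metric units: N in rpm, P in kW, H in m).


Ns = 433 * 73300^0.5 / 441.0^1.25 = 58.0085


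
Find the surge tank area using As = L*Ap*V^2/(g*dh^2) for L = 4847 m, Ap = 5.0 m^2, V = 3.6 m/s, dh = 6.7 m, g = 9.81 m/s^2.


As = 4847 * 5.0 * 3.6^2 / (9.81 * 6.7^2) = 713.2297 m^2


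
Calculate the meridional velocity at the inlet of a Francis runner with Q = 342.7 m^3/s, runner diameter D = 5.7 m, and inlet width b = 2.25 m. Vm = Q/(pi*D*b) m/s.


Vm = 342.7 / (pi * 5.7 * 2.25) = 8.5056 m/s


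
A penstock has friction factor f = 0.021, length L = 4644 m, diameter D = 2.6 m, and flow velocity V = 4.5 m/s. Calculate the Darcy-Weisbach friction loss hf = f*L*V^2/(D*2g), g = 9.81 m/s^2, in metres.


hf = 0.021 * 4644 * 4.5^2 / (2.6 * 2 * 9.81) = 38.7137 m


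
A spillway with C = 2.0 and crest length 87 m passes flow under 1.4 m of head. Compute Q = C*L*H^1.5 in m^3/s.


Q = 2.0 * 87 * 1.4^1.5 = 288.2314 m^3/s


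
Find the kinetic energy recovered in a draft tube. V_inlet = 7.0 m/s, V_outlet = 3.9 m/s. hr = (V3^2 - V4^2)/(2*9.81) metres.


hr = (7.0^2 - 3.9^2) / (2*9.81) = 1.7222 m


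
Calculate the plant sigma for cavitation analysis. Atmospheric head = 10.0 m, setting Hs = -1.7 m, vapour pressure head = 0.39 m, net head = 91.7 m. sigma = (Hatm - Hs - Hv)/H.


sigma = (10.0 - (-1.7) - 0.39) / 91.7 = 0.1233


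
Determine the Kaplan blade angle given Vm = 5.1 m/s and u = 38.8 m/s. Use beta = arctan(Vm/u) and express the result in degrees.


beta = arctan(5.1 / 38.8) = 7.4882 degrees


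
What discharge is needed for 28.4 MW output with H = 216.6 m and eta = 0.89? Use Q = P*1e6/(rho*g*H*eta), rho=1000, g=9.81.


Q = 28.4 * 1e6 / (1000 * 9.81 * 216.6 * 0.89) = 15.0176 m^3/s


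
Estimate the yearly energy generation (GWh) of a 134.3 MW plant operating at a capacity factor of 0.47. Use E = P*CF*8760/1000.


E = 134.3 * 0.47 * 8760 / 1000 = 552.9400 GWh


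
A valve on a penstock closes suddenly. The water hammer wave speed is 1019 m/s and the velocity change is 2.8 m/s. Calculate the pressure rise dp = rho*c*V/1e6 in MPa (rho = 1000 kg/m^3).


dp = 1000 * 1019 * 2.8 / 1e6 = 2.8532 MPa


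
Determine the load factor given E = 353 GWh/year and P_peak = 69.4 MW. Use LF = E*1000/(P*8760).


LF = 353 * 1000 / (69.4 * 8760) = 0.5806


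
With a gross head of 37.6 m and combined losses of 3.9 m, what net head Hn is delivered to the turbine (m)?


Hn = 37.6 - 3.9 = 33.7000 m


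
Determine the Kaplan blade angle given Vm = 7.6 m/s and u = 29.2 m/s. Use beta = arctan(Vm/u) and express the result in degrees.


beta = arctan(7.6 / 29.2) = 14.5889 degrees


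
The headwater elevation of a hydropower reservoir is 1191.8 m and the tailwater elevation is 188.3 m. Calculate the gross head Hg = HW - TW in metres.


Hg = 1191.8 - 188.3 = 1003.5000 m


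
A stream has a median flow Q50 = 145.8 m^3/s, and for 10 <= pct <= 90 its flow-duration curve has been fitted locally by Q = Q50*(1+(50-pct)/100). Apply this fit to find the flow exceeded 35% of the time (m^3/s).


Q = 145.8 * (1 + (50 - 35)/100) = 167.6700 m^3/s


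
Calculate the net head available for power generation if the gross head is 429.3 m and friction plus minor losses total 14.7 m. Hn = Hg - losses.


Hn = 429.3 - 14.7 = 414.6000 m


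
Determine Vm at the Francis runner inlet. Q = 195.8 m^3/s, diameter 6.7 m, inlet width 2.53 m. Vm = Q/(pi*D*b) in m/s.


Vm = 195.8 / (pi * 6.7 * 2.53) = 3.6768 m/s


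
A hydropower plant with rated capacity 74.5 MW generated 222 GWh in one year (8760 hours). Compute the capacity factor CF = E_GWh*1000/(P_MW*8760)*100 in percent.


CF = 222 * 1000 / (74.5 * 8760) * 100 = 34.0167 %


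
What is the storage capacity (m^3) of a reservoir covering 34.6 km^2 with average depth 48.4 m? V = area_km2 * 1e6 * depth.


V = 34.6 * 1e6 * 48.4 = 1.6746e+09 m^3


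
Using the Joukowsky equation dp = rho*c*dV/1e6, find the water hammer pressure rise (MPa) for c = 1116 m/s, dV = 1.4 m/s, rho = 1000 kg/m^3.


dp = 1000 * 1116 * 1.4 / 1e6 = 1.5624 MPa


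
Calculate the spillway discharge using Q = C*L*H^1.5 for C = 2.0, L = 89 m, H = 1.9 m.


Q = 2.0 * 89 * 1.9^1.5 = 466.1765 m^3/s


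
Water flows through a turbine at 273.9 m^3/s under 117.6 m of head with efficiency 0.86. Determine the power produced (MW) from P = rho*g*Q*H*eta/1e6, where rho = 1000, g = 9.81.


P = 1000 * 9.81 * 273.9 * 117.6 * 0.86 / 1e6 = 271.7483 MW


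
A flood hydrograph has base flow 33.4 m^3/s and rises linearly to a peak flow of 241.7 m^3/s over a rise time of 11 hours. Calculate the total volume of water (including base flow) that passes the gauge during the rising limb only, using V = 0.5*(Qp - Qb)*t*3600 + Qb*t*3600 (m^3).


V = 0.5*(241.7 - 33.4)*11*3600 + 33.4*11*3600 = 5.4470e+06 m^3


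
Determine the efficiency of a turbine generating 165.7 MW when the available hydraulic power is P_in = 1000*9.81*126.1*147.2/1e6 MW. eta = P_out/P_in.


P_in = 1000 * 9.81 * 126.1 * 147.2 / 1e6 = 182.0924 MW
eta = 165.7 / 182.0924 = 0.9100


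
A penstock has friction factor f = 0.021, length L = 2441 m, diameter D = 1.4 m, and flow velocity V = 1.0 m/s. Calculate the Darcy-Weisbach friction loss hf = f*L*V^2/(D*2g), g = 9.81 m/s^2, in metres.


hf = 0.021 * 2441 * 1.0^2 / (1.4 * 2 * 9.81) = 1.8662 m


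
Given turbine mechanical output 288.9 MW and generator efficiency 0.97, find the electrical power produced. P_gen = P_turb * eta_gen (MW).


P_gen = 288.9 * 0.97 = 280.2330 MW


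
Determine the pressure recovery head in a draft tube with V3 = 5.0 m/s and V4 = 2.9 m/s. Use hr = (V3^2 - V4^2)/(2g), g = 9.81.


hr = (5.0^2 - 2.9^2) / (2*9.81) = 0.8456 m


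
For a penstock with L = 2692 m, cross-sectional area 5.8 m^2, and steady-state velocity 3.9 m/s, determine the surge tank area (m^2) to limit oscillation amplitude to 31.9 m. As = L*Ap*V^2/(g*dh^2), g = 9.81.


As = 2692 * 5.8 * 3.9^2 / (9.81 * 31.9^2) = 23.7893 m^2


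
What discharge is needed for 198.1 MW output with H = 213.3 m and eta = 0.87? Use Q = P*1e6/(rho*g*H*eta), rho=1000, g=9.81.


Q = 198.1 * 1e6 / (1000 * 9.81 * 213.3 * 0.87) = 108.8192 m^3/s


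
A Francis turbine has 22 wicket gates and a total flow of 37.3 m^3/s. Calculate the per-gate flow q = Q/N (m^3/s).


q = 37.3 / 22 = 1.6955 m^3/s


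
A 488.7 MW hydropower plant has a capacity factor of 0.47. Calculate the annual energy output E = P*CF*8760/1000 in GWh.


E = 488.7 * 0.47 * 8760 / 1000 = 2012.0756 GWh


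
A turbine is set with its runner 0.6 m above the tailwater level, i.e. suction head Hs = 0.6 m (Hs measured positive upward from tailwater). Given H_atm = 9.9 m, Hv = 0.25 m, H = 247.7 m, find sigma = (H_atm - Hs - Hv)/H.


sigma = (9.9 - 0.6 - 0.25) / 247.7 = 0.0365


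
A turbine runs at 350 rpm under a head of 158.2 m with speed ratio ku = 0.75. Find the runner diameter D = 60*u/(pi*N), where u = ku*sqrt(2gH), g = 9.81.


u = 0.75 * sqrt(2*9.81*158.2) = 41.7844 m/s
D = 60 * 41.7844 / (pi * 350) = 2.2801 m


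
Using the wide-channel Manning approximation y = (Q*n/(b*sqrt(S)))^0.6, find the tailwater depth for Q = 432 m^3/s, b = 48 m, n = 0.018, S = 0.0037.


y = (432 * 0.018 / (48 * 0.0037^0.5))^0.6 = 1.7999 m


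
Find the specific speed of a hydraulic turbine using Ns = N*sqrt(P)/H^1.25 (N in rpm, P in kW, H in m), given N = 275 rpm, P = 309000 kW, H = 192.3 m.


Ns = 275 * 309000^0.5 / 192.3^1.25 = 213.4705


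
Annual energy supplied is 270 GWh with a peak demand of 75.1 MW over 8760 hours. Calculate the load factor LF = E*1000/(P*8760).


LF = 270 * 1000 / (75.1 * 8760) = 0.4104


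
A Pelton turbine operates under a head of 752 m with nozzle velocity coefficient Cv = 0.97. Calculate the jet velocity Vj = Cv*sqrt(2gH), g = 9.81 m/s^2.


Vj = 0.97 * sqrt(2*9.81*752) = 117.8230 m/s


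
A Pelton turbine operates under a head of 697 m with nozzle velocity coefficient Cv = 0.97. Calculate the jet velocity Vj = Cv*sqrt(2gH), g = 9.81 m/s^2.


Vj = 0.97 * sqrt(2*9.81*697) = 113.4325 m/s


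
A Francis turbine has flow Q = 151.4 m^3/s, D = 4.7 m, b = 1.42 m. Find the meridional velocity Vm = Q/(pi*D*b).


Vm = 151.4 / (pi * 4.7 * 1.42) = 7.2209 m/s


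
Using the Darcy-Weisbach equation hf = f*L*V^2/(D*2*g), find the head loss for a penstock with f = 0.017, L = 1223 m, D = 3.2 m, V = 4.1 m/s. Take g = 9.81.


hf = 0.017 * 1223 * 4.1^2 / (3.2 * 2 * 9.81) = 5.5667 m


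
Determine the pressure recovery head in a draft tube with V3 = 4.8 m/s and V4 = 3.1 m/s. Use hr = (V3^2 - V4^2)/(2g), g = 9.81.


hr = (4.8^2 - 3.1^2) / (2*9.81) = 0.6845 m


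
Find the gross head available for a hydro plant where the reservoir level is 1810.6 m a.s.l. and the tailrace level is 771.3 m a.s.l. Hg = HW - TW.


Hg = 1810.6 - 771.3 = 1039.3000 m


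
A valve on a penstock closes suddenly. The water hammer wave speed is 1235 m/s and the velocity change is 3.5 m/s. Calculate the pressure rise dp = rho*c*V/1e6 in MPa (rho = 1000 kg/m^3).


dp = 1000 * 1235 * 3.5 / 1e6 = 4.3225 MPa


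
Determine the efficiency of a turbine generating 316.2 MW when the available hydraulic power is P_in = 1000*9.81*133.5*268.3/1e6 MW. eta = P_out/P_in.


P_in = 1000 * 9.81 * 133.5 * 268.3 / 1e6 = 351.3751 MW
eta = 316.2 / 351.3751 = 0.8999


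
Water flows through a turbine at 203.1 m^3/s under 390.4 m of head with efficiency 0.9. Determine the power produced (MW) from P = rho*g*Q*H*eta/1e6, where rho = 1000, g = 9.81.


P = 1000 * 9.81 * 203.1 * 390.4 * 0.9 / 1e6 = 700.0535 MW


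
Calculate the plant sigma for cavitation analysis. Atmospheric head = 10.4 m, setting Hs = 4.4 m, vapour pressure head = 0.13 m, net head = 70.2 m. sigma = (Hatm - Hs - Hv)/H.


sigma = (10.4 - 4.4 - 0.13) / 70.2 = 0.0836


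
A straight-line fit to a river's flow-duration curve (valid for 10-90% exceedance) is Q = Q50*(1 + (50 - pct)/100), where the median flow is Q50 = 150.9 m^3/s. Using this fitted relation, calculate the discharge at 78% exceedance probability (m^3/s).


Q = 150.9 * (1 + (50 - 78)/100) = 108.6480 m^3/s


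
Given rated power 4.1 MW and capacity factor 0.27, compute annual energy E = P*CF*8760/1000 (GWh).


E = 4.1 * 0.27 * 8760 / 1000 = 9.6973 GWh


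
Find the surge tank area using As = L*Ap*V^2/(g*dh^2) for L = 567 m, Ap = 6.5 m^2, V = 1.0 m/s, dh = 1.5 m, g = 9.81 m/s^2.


As = 567 * 6.5 * 1.0^2 / (9.81 * 1.5^2) = 166.9725 m^2


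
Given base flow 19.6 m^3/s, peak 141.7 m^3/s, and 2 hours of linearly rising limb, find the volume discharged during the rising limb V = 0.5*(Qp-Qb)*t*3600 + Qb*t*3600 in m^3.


V = 0.5*(141.7 - 19.6)*2*3600 + 19.6*2*3600 = 580680.0000 m^3


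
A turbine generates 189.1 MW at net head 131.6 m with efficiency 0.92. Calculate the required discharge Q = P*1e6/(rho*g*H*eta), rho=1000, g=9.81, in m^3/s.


Q = 189.1 * 1e6 / (1000 * 9.81 * 131.6 * 0.92) = 159.2131 m^3/s


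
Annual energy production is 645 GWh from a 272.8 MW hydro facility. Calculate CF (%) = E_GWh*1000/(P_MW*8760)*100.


CF = 645 * 1000 / (272.8 * 8760) * 100 = 26.9905 %


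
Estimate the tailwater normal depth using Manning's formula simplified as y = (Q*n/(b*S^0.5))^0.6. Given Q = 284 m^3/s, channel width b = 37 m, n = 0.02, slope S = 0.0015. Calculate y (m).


y = (284 * 0.02 / (37 * 0.0015^0.5))^0.6 = 2.2849 m


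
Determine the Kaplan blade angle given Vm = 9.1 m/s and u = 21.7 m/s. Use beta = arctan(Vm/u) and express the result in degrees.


beta = arctan(9.1 / 21.7) = 22.7510 degrees


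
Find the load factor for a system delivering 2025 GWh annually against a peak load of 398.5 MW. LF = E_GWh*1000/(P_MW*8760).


LF = 2025 * 1000 / (398.5 * 8760) = 0.5801


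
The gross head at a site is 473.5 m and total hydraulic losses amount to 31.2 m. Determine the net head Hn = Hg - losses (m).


Hn = 473.5 - 31.2 = 442.3000 m


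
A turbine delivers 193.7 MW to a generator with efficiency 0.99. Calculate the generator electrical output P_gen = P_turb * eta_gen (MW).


P_gen = 193.7 * 0.99 = 191.7630 MW


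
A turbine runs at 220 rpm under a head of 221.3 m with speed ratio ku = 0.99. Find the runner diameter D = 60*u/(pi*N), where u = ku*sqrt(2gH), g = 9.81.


u = 0.99 * sqrt(2*9.81*221.3) = 65.2342 m/s
D = 60 * 65.2342 / (pi * 220) = 5.6631 m


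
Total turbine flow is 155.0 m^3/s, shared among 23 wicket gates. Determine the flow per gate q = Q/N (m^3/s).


q = 155.0 / 23 = 6.7391 m^3/s


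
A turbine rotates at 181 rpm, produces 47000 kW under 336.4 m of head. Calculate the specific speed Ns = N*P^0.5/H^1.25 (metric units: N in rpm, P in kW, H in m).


Ns = 181 * 47000^0.5 / 336.4^1.25 = 27.2369


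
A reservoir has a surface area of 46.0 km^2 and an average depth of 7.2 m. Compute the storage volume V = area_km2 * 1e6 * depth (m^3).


V = 46.0 * 1e6 * 7.2 = 3.3120e+08 m^3


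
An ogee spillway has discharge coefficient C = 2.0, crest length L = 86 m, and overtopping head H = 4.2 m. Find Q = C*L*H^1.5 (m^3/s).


Q = 2.0 * 86 * 4.2^1.5 = 1480.4794 m^3/s


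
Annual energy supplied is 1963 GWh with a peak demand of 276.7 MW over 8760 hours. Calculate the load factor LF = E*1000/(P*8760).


LF = 1963 * 1000 / (276.7 * 8760) = 0.8099


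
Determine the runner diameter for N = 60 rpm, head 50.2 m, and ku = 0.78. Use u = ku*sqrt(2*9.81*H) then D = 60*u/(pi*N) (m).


u = 0.78 * sqrt(2*9.81*50.2) = 24.4791 m/s
D = 60 * 24.4791 / (pi * 60) = 7.7919 m


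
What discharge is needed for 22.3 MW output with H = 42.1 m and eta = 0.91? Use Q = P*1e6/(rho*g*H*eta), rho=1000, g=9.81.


Q = 22.3 * 1e6 / (1000 * 9.81 * 42.1 * 0.91) = 59.3352 m^3/s


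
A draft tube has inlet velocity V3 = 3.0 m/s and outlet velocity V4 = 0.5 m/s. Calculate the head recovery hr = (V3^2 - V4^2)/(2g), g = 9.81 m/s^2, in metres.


hr = (3.0^2 - 0.5^2) / (2*9.81) = 0.4460 m


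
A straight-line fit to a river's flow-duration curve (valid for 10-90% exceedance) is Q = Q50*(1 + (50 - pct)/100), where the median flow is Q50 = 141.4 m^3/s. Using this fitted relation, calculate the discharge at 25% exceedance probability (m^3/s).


Q = 141.4 * (1 + (50 - 25)/100) = 176.7500 m^3/s


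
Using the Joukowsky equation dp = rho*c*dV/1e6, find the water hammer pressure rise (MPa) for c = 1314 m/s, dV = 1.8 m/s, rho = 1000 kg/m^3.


dp = 1000 * 1314 * 1.8 / 1e6 = 2.3652 MPa


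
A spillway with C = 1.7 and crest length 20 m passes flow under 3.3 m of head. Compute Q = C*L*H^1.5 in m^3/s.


Q = 1.7 * 20 * 3.3^1.5 = 203.8214 m^3/s


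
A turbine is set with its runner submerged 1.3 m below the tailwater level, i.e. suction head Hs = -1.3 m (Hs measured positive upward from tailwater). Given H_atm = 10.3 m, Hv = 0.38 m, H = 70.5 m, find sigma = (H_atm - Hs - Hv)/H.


sigma = (10.3 - (-1.3) - 0.38) / 70.5 = 0.1591


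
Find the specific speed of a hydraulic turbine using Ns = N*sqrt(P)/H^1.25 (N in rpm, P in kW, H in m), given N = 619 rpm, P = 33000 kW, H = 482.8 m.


Ns = 619 * 33000^0.5 / 482.8^1.25 = 49.6865


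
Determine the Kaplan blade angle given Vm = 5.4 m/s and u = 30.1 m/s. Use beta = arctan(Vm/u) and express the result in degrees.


beta = arctan(5.4 / 30.1) = 10.1708 degrees


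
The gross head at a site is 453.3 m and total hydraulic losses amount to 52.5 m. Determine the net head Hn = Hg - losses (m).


Hn = 453.3 - 52.5 = 400.8000 m


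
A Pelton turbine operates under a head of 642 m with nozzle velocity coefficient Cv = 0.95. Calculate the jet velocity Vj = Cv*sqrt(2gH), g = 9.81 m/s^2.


Vj = 0.95 * sqrt(2*9.81*642) = 106.6205 m/s


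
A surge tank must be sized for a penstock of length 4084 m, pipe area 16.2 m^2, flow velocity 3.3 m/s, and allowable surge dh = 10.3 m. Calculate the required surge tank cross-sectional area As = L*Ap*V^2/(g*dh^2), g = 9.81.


As = 4084 * 16.2 * 3.3^2 / (9.81 * 10.3^2) = 692.2854 m^2


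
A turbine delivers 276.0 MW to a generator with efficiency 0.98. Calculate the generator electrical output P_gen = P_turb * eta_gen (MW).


P_gen = 276.0 * 0.98 = 270.4800 MW


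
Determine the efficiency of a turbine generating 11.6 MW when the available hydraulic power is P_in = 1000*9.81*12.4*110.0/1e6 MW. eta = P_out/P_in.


P_in = 1000 * 9.81 * 12.4 * 110.0 / 1e6 = 13.3808 MW
eta = 11.6 / 13.3808 = 0.8669


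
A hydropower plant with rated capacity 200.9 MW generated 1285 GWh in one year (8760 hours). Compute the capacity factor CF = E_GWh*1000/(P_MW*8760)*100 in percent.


CF = 1285 * 1000 / (200.9 * 8760) * 100 = 73.0162 %


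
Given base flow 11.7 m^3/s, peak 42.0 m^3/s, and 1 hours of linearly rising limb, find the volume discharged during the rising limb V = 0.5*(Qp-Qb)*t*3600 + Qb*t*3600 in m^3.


V = 0.5*(42.0 - 11.7)*1*3600 + 11.7*1*3600 = 96660.0000 m^3


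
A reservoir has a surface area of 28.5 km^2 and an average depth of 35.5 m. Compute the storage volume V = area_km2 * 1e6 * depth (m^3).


V = 28.5 * 1e6 * 35.5 = 1.0118e+09 m^3


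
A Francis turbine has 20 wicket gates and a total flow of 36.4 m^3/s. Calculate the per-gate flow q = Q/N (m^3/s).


q = 36.4 / 20 = 1.8200 m^3/s


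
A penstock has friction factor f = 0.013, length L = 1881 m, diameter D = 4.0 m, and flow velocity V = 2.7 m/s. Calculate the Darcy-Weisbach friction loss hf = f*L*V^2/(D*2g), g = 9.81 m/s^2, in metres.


hf = 0.013 * 1881 * 2.7^2 / (4.0 * 2 * 9.81) = 2.2714 m
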